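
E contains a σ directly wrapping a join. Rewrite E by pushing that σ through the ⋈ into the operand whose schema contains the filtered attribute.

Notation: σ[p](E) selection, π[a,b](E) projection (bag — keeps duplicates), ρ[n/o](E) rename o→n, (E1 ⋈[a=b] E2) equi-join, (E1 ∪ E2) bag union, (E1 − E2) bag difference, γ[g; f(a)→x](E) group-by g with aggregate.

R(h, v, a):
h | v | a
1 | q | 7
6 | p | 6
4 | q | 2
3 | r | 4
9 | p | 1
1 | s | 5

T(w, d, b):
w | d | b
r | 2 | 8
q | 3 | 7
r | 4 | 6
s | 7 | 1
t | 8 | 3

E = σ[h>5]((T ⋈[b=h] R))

σ filters on h, owned by the right side.
E' = (T ⋈[b=h] σ[h>5](R))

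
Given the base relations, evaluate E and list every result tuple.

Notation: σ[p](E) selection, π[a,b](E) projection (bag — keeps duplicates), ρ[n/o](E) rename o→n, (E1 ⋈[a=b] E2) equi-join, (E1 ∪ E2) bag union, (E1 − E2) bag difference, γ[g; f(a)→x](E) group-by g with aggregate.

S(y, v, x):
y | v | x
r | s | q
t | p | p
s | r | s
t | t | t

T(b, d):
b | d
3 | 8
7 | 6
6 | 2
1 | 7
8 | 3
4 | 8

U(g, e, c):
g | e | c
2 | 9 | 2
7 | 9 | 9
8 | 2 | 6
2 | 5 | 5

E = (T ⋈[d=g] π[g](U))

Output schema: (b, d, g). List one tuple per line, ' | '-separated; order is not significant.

Stepwise |·|:
  T → 6
  U → 4
  π[g](U) → 4
  (T ⋈[d=g] π[g](U)) → 5

== RESULT ==
b | d | g
1 | 7 | 7
3 | 8 | 8
4 | 8 | 8
6 | 2 | 2
6 | 2 | 2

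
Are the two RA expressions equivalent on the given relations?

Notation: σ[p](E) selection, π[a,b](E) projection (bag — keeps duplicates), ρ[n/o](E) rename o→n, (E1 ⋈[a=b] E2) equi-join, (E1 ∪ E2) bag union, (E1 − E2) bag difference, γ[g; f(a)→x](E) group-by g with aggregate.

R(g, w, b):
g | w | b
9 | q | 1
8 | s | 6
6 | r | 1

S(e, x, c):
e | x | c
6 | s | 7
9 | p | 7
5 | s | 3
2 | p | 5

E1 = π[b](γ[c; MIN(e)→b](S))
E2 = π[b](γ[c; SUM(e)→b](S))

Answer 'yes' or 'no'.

E1 stepwise |·|:
  S → 4
  γ[c; MIN(e)→b](S) → 3
  π[b](γ[c; MIN(e)→b](S)) → 3
E2 stepwise |·|:
  S → 4
  γ[c; SUM(e)→b](S) → 3
  π[b](γ[c; SUM(e)→b](S)) → 3

E1 result:
b
2
5
6
E2 result:
b
2
5
15
Witness: (6,) appears 1× in E1 but 0× in E2.

no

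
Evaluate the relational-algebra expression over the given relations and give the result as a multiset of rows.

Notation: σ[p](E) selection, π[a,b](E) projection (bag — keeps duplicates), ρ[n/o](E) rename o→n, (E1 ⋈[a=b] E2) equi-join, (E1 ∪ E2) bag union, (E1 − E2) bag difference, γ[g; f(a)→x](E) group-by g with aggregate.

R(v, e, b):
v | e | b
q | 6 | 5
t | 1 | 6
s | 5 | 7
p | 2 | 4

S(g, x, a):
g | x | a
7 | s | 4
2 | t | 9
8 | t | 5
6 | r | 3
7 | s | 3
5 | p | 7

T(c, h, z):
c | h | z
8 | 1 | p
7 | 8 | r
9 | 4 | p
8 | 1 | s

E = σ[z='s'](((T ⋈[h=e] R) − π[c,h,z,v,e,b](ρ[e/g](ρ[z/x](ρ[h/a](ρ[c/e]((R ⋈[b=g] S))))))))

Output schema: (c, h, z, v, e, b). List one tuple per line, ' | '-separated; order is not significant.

Row counts bottom-up:
  T → 4
  R → 4
  (T ⋈[h=e] R) → 2
  R → 4
  S → 6
  (R ⋈[b=g] S) → 4
  ρ[c/e]((R ⋈[b=g] S)) → 4
  ρ[h/a](ρ[c/e]((R ⋈[b=g] S))) → 4
  ρ[z/x](ρ[h/a](ρ[c/e]((R ⋈[b=g] S)))) → 4
  ρ[e/g](ρ[z/x](ρ[h/a](ρ[c/e]((R ⋈[b=g] S))))) → 4
  π[c,h,z,v,e,b](ρ[e/g](ρ[z/x](ρ[h/a](ρ[c/e]((R ⋈[b=g] S)))))) → 4
  ((T ⋈[h=e] R) − π[c,h,z,v,e,b](ρ[e/g](ρ[z/x](ρ[h/a](ρ[c/e]((R ⋈[b=g] S))))))) → 2
  σ[z='s'](((T ⋈[h=e] R) − π[c,h,z,v,e,b](ρ[e/g](ρ[z/x](ρ[h/a](ρ[c/e]((R ⋈[b=g] S)))))))) → 1

== RESULT ==
c | h | z | v | e | b
8 | 1 | s | t | 1 | 6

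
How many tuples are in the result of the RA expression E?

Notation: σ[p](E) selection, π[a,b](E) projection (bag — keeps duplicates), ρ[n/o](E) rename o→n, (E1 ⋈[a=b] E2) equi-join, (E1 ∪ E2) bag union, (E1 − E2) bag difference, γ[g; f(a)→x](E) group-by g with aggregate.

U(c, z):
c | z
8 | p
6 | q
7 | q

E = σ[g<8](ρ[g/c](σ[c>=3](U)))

Subexpression sizes:
  U → 3
  σ[c>=3](U) → 3
  ρ[g/c](σ[c>=3](U)) → 3
  σ[g<8](ρ[g/c](σ[c>=3](U))) → 2

|E| = 2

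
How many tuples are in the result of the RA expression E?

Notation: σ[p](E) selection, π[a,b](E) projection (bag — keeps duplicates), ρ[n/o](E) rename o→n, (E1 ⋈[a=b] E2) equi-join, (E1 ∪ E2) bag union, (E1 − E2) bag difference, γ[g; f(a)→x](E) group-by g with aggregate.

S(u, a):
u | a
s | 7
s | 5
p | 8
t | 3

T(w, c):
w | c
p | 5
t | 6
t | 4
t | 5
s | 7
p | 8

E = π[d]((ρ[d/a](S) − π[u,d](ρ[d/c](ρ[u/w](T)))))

Subexpression sizes:
  S → 4
  ρ[d/a](S) → 4
  T → 6
  ρ[u/w](T) → 6
  ρ[d/c](ρ[u/w](T)) → 6
  π[u,d](ρ[d/c](ρ[u/w](T))) → 6
  (ρ[d/a](S) − π[u,d](ρ[d/c](ρ[u/w](T)))) → 2
  π[d]((ρ[d/a](S) − π[u,d](ρ[d/c](ρ[u/w](T))))) → 2

|E| = 2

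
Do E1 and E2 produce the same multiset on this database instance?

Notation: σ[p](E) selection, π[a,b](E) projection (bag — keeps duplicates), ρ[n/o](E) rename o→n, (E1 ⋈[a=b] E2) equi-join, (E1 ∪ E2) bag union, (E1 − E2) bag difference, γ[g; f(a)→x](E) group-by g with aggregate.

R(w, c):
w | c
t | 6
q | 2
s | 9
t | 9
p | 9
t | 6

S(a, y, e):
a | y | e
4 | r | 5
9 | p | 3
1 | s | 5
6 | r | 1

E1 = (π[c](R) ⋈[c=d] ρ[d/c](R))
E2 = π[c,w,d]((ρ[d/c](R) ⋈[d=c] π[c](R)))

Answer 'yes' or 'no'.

E1 stepwise |·|:
  R → 6
  π[c](R) → 6
  R → 6
  ρ[d/c](R) → 6
  (π[c](R) ⋈[c=d] ρ[d/c](R)) → 14
E2 stepwise |·|:
  R → 6
  ρ[d/c](R) → 6
  R → 6
  π[c](R) → 6
  (ρ[d/c](R) ⋈[d=c] π[c](R)) → 14
  π[c,w,d]((ρ[d/c](R) ⋈[d=c] π[c](R))) → 14

E1 and E2 produce the same multiset:
c | w | d
2 | q | 2
6 | t | 6
6 | t | 6
6 | t | 6
6 | t | 6
9 | p | 9
9 | p | 9
9 | p | 9
9 | s | 9
9 | s | 9
9 | s | 9
9 | t | 9
9 | t | 9
9 | t | 9

yes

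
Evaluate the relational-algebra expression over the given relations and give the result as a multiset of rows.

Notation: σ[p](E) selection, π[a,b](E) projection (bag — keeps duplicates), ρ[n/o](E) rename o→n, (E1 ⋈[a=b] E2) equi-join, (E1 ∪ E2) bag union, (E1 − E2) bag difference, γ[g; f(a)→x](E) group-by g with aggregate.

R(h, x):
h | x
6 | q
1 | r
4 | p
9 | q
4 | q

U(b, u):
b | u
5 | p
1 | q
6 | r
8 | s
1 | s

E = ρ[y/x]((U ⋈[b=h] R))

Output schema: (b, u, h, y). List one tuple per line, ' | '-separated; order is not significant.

Subexpression sizes:
  U → 5
  R → 5
  (U ⋈[b=h] R) → 3
  ρ[y/x]((U ⋈[b=h] R)) → 3

== RESULT ==
b | u | h | y
1 | q | 1 | r
1 | s | 1 | r
6 | r | 6 | q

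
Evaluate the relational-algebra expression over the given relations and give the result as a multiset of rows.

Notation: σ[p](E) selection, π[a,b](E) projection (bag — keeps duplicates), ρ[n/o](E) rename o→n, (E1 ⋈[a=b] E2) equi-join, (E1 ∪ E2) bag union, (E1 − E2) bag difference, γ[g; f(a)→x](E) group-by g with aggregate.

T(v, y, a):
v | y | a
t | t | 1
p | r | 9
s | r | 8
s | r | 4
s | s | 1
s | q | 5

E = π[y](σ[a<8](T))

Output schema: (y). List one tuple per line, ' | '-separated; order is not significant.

Row counts bottom-up:
  T → 6
  σ[a<8](T) → 4
  π[y](σ[a<8](T)) → 4

== RESULT ==
y
q
r
s
t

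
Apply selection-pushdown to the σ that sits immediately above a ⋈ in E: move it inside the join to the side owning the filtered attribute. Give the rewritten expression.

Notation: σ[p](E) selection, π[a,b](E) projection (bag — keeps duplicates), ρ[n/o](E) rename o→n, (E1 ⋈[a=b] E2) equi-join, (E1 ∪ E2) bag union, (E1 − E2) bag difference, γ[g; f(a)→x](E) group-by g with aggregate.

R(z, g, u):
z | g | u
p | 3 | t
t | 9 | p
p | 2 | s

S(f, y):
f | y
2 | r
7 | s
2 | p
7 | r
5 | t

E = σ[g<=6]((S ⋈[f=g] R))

σ filters on g, owned by the right side.
E' = (S ⋈[f=g] σ[g<=6](R))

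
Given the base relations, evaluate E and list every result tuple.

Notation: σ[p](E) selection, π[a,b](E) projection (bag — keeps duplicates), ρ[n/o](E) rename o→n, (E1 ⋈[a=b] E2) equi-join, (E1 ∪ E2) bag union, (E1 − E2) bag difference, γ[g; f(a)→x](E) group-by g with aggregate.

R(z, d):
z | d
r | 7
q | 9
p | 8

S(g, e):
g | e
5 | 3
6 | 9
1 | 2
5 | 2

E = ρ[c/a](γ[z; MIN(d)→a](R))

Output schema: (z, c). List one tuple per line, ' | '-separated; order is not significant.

Row counts bottom-up:
  R → 3
  γ[z; MIN(d)→a](R) → 3
  ρ[c/a](γ[z; MIN(d)→a](R)) → 3

== RESULT ==
z | c
p | 8
q | 9
r | 7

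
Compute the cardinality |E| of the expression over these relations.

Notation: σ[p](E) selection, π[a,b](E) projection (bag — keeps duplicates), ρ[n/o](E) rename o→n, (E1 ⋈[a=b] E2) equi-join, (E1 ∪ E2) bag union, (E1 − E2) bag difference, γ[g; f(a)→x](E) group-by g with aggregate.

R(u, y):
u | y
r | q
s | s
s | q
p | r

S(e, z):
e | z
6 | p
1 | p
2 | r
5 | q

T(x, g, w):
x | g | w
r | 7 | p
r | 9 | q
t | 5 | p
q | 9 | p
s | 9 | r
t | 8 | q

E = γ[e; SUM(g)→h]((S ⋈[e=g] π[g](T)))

Row counts bottom-up:
  S → 4
  T → 6
  π[g](T) → 6
  (S ⋈[e=g] π[g](T)) → 1
  γ[e; SUM(g)→h]((S ⋈[e=g] π[g](T))) → 1

|E| = 1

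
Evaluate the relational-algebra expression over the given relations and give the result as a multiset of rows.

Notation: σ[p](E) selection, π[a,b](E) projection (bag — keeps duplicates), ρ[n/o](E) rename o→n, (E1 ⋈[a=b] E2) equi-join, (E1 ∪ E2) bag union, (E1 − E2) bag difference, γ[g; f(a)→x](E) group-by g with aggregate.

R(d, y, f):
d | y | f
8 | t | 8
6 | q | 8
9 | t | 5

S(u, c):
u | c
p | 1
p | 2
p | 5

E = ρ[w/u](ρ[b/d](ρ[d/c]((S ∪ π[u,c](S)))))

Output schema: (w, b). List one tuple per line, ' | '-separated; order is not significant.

Subexpression sizes:
  S → 3
  S → 3
  π[u,c](S) → 3
  (S ∪ π[u,c](S)) → 6
  ρ[d/c]((S ∪ π[u,c](S))) → 6
  ρ[b/d](ρ[d/c]((S ∪ π[u,c](S)))) → 6
  ρ[w/u](ρ[b/d](ρ[d/c]((S ∪ π[u,c](S))))) → 6

== RESULT ==
w | b
p | 1
p | 1
p | 2
p | 2
p | 5
p | 5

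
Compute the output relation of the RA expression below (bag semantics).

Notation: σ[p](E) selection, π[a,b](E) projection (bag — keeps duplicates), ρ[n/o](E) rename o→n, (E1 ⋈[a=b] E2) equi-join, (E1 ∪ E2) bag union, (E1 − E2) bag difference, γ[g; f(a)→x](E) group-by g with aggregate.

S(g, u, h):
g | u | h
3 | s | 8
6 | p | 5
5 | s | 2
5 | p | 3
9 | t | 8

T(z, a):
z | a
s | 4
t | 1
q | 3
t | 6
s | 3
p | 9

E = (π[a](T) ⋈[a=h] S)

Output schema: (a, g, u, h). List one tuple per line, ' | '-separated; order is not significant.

Stepwise |·|:
  T → 6
  π[a](T) → 6
  S → 5
  (π[a](T) ⋈[a=h] S) → 2

== RESULT ==
a | g | u | h
3 | 5 | p | 3
3 | 5 | p | 3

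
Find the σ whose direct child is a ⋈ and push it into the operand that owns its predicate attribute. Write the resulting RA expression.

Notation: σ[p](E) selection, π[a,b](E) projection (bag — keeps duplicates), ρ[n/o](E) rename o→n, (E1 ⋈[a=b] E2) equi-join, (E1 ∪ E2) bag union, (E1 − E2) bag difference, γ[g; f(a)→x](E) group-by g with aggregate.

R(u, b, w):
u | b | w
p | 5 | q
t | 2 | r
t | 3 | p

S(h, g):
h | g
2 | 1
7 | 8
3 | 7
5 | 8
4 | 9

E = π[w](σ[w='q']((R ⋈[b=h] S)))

σ filters on w, owned by the left side.
E' = π[w]((σ[w='q'](R) ⋈[b=h] S))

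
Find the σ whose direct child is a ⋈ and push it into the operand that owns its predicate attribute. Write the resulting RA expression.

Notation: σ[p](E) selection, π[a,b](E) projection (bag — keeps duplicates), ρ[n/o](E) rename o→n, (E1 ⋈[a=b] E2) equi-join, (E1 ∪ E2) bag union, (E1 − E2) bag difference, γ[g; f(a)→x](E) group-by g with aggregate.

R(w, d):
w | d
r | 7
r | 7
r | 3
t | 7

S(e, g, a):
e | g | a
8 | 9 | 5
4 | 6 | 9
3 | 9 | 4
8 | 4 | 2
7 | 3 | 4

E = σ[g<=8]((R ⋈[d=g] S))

σ filters on g, owned by the right side.
E' = (R ⋈[d=g] σ[g<=8](S))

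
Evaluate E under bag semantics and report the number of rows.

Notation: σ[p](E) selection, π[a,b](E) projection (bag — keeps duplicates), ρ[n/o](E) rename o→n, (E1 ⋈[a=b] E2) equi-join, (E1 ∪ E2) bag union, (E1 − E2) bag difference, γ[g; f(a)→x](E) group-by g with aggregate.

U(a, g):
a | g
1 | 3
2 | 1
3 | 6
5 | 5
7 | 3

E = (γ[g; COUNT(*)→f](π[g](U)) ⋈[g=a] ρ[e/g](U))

Per-node cardinality:
  U → 5
  π[g](U) → 5
  γ[g; COUNT(*)→f](π[g](U)) → 4
  U → 5
  ρ[e/g](U) → 5
  (γ[g; COUNT(*)→f](π[g](U)) ⋈[g=a] ρ[e/g](U)) → 3

|E| = 3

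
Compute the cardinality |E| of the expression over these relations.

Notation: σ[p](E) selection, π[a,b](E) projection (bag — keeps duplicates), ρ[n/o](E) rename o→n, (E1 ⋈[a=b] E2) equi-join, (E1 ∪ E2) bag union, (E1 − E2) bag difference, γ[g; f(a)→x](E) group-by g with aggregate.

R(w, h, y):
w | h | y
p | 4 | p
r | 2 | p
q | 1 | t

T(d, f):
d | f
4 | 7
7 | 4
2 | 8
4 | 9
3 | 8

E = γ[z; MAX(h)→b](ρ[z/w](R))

Row counts bottom-up:
  R → 3
  ρ[z/w](R) → 3
  γ[z; MAX(h)→b](ρ[z/w](R)) → 3

|E| = 3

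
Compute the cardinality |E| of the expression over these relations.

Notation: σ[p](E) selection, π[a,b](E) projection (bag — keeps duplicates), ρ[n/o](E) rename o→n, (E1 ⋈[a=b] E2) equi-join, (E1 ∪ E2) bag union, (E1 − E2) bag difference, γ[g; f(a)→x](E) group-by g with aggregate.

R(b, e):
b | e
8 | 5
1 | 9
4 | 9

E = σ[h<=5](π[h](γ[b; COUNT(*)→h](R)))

Row counts bottom-up:
  R → 3
  γ[b; COUNT(*)→h](R) → 3
  π[h](γ[b; COUNT(*)→h](R)) → 3
  σ[h<=5](π[h](γ[b; COUNT(*)→h](R))) → 3

|E| = 3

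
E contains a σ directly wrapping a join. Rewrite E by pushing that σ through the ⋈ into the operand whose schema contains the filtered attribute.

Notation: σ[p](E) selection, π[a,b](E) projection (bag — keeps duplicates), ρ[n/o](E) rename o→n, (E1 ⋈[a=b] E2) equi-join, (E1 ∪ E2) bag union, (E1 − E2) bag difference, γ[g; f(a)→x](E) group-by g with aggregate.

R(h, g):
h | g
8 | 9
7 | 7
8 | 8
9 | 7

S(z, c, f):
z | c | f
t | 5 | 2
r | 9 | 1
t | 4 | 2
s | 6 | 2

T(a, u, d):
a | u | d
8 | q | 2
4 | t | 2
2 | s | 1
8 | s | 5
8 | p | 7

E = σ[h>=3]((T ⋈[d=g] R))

σ filters on h, owned by the right side.
E' = (T ⋈[d=g] σ[h>=3](R))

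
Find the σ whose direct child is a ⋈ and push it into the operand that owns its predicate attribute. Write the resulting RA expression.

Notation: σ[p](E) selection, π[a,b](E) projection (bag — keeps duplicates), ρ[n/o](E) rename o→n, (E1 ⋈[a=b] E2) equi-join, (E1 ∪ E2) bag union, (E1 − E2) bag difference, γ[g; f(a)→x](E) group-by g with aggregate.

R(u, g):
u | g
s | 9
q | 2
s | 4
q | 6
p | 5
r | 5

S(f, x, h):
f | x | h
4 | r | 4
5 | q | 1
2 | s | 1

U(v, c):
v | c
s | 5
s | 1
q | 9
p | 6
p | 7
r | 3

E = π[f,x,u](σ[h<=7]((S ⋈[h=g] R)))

σ filters on h, owned by the left side.
E' = π[f,x,u]((σ[h<=7](S) ⋈[h=g] R))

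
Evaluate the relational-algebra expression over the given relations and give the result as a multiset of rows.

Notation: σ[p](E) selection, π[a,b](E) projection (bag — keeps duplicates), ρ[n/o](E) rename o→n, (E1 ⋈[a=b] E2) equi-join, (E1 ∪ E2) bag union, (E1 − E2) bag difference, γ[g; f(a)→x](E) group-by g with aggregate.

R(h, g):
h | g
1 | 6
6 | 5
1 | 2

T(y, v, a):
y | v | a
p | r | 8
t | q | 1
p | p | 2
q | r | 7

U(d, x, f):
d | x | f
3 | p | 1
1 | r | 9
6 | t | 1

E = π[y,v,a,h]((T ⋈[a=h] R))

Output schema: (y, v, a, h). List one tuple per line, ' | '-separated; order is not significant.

Stepwise |·|:
  T → 4
  R → 3
  (T ⋈[a=h] R) → 2
  π[y,v,a,h]((T ⋈[a=h] R)) → 2

== RESULT ==
y | v | a | h
t | q | 1 | 1
t | q | 1 | 1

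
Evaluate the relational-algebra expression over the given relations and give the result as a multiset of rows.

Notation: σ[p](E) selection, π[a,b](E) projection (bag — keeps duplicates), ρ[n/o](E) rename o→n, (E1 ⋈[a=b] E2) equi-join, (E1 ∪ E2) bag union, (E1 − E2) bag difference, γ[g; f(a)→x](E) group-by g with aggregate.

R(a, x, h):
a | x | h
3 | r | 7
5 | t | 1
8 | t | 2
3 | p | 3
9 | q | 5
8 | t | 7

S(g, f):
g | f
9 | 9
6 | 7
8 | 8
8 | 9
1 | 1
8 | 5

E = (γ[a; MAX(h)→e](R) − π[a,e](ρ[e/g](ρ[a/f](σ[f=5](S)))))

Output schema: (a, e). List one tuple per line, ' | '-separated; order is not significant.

Per-node cardinality:
  R → 6
  γ[a; MAX(h)→e](R) → 4
  S → 6
  σ[f=5](S) → 1
  ρ[a/f](σ[f=5](S)) → 1
  ρ[e/g](ρ[a/f](σ[f=5](S))) → 1
  π[a,e](ρ[e/g](ρ[a/f](σ[f=5](S)))) → 1
  (γ[a; MAX(h)→e](R) − π[a,e](ρ[e/g](ρ[a/f](σ[f=5](S))))) → 4

== RESULT ==
a | e
3 | 7
5 | 1
8 | 7
9 | 5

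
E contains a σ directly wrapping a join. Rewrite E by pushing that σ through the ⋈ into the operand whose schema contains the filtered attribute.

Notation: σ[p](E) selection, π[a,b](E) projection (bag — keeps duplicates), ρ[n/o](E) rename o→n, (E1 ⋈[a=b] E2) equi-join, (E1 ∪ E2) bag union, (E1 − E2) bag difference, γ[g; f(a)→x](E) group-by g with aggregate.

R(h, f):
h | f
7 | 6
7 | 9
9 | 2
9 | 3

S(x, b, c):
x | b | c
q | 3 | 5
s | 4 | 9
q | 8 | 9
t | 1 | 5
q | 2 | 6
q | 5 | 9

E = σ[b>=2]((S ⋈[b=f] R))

σ filters on b, owned by the left side.
E' = (σ[b>=2](S) ⋈[b=f] R)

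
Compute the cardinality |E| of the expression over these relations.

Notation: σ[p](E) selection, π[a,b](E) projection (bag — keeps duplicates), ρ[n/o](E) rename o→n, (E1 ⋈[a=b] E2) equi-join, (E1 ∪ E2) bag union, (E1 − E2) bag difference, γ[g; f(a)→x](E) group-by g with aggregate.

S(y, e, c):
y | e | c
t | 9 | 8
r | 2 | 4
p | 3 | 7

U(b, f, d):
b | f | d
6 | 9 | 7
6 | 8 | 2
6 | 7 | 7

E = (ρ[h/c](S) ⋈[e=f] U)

Per-node cardinality:
  S → 3
  ρ[h/c](S) → 3
  U → 3
  (ρ[h/c](S) ⋈[e=f] U) → 1

|E| = 1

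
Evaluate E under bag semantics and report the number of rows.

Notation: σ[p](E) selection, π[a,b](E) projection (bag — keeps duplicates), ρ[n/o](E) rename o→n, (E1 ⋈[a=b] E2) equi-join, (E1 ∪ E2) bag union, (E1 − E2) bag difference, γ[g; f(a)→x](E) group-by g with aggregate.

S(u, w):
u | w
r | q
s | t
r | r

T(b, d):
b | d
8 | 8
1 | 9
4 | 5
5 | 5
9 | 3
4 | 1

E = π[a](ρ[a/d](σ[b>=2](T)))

Subexpression sizes:
  T → 6
  σ[b>=2](T) → 5
  ρ[a/d](σ[b>=2](T)) → 5
  π[a](ρ[a/d](σ[b>=2](T))) → 5

|E| = 5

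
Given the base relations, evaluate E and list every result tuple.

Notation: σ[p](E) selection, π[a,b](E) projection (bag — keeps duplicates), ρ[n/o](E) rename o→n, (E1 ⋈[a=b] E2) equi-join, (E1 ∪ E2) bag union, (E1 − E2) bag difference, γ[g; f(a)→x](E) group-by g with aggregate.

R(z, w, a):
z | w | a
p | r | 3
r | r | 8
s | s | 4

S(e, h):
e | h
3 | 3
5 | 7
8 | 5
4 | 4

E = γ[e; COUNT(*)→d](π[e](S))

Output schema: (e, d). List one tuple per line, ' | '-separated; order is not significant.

Stepwise |·|:
  S → 4
  π[e](S) → 4
  γ[e; COUNT(*)→d](π[e](S)) → 4

== RESULT ==
e | d
3 | 1
4 | 1
5 | 1
8 | 1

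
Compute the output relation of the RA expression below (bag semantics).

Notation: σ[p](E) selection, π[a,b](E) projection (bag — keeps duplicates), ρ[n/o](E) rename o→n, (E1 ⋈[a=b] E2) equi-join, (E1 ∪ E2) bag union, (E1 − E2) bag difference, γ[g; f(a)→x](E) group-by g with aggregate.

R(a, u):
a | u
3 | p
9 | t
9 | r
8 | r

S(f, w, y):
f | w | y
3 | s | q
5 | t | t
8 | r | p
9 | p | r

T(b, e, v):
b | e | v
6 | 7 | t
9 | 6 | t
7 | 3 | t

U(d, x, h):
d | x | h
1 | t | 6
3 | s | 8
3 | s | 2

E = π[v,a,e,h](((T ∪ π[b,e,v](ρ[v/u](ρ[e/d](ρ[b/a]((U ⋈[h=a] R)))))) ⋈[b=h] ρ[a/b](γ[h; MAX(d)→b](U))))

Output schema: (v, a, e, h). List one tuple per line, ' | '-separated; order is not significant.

Per-node cardinality:
  T → 3
  U → 3
  R → 4
  (U ⋈[h=a] R) → 1
  ρ[b/a]((U ⋈[h=a] R)) → 1
  ρ[e/d](ρ[b/a]((U ⋈[h=a] R))) → 1
  ρ[v/u](ρ[e/d](ρ[b/a]((U ⋈[h=a] R)))) → 1
  π[b,e,v](ρ[v/u](ρ[e/d](ρ[b/a]((U ⋈[h=a] R))))) → 1
  (T ∪ π[b,e,v](ρ[v/u](ρ[e/d](ρ[b/a]((U ⋈[h=a] R)))))) → 4
  U → 3
  γ[h; MAX(d)→b](U) → 3
  ρ[a/b](γ[h; MAX(d)→b](U)) → 3
  ((T ∪ π[b,e,v](ρ[v/u](ρ[e/d](ρ[b/a]((U ⋈[h=a] R)))))) ⋈[b=h] ρ[a/b](γ[h; MAX(d)→b](U))) → 2
  π[v,a,e,h](((T ∪ π[b,e,v](ρ[v/u](ρ[e/d](ρ[b/a]((U ⋈[h=a] R)))))) ⋈[b=h] ρ[a/b](γ[h; MAX(d)→b](U)))) → 2

== RESULT ==
v | a | e | h
r | 3 | 3 | 8
t | 1 | 7 | 6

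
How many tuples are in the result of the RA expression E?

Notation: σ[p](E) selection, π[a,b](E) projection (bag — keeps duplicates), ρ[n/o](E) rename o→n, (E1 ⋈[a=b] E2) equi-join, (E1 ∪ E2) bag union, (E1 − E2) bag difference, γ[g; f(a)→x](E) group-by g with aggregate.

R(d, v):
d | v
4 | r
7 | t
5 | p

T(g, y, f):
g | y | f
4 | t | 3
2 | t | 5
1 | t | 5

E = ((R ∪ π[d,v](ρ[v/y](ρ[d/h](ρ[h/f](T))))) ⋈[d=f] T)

Subexpression sizes:
  R → 3
  T → 3
  ρ[h/f](T) → 3
  ρ[d/h](ρ[h/f](T)) → 3
  ρ[v/y](ρ[d/h](ρ[h/f](T))) → 3
  π[d,v](ρ[v/y](ρ[d/h](ρ[h/f](T)))) → 3
  (R ∪ π[d,v](ρ[v/y](ρ[d/h](ρ[h/f](T))))) → 6
  T → 3
  ((R ∪ π[d,v](ρ[v/y](ρ[d/h](ρ[h/f](T))))) ⋈[d=f] T) → 7

|E| = 7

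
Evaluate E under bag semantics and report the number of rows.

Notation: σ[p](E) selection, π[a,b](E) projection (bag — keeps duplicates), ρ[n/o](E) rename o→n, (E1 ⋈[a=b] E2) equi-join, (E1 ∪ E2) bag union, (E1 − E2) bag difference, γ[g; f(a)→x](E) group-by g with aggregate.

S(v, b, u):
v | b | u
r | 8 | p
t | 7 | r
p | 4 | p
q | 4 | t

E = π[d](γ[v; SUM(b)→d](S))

Stepwise |·|:
  S → 4
  γ[v; SUM(b)→d](S) → 4
  π[d](γ[v; SUM(b)→d](S)) → 4

|E| = 4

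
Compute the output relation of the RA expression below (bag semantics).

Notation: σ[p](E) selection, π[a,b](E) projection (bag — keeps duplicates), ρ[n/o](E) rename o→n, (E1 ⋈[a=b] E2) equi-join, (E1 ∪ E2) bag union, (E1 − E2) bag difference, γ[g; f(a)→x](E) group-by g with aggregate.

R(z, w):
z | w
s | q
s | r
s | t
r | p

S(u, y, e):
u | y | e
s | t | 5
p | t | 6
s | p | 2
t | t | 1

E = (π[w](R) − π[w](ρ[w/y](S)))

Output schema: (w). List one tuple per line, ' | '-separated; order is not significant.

Row counts bottom-up:
  R → 4
  π[w](R) → 4
  S → 4
  ρ[w/y](S) → 4
  π[w](ρ[w/y](S)) → 4
  (π[w](R) − π[w](ρ[w/y](S))) → 2

== RESULT ==
w
q
r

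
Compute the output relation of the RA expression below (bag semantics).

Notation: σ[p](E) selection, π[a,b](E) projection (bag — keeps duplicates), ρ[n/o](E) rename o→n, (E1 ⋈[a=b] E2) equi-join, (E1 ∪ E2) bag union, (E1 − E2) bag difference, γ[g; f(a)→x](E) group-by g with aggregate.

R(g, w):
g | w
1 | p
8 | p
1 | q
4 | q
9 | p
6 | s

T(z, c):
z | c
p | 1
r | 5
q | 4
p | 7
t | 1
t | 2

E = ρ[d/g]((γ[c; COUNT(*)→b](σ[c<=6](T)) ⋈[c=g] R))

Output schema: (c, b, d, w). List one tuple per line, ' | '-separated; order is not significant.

Stepwise |·|:
  T → 6
  σ[c<=6](T) → 5
  γ[c; COUNT(*)→b](σ[c<=6](T)) → 4
  R → 6
  (γ[c; COUNT(*)→b](σ[c<=6](T)) ⋈[c=g] R) → 3
  ρ[d/g]((γ[c; COUNT(*)→b](σ[c<=6](T)) ⋈[c=g] R)) → 3

== RESULT ==
c | b | d | w
1 | 2 | 1 | p
1 | 2 | 1 | q
4 | 1 | 4 | q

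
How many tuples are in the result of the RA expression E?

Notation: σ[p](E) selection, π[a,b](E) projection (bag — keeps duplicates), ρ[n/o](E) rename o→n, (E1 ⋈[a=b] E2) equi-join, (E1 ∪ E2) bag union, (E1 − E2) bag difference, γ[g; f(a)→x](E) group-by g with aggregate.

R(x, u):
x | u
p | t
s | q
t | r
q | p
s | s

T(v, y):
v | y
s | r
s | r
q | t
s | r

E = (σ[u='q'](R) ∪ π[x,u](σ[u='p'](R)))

Per-node cardinality:
  R → 5
  σ[u='q'](R) → 1
  R → 5
  σ[u='p'](R) → 1
  π[x,u](σ[u='p'](R)) → 1
  (σ[u='q'](R) ∪ π[x,u](σ[u='p'](R))) → 2

|E| = 2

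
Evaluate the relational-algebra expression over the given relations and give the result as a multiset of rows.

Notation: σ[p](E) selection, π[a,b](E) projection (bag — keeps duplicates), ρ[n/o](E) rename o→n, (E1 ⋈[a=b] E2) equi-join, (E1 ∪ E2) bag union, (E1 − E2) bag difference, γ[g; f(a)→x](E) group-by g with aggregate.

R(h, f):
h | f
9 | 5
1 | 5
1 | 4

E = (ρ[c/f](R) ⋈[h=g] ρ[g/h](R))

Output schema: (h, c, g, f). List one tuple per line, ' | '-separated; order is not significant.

Stepwise |·|:
  R → 3
  ρ[c/f](R) → 3
  R → 3
  ρ[g/h](R) → 3
  (ρ[c/f](R) ⋈[h=g] ρ[g/h](R)) → 5

== RESULT ==
h | c | g | f
1 | 4 | 1 | 4
1 | 4 | 1 | 5
1 | 5 | 1 | 4
1 | 5 | 1 | 5
9 | 5 | 9 | 5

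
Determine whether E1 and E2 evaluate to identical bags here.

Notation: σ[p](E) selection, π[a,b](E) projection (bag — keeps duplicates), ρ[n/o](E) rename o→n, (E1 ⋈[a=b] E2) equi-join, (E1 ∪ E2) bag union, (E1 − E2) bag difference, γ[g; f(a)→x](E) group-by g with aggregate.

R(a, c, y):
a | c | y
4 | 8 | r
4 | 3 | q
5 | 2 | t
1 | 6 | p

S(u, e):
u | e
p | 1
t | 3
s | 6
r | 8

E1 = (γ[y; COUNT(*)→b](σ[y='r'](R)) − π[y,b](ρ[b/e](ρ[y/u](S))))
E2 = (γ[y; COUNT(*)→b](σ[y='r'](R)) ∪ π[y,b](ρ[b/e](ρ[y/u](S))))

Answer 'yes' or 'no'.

E1 stepwise |·|:
  R → 4
  σ[y='r'](R) → 1
  γ[y; COUNT(*)→b](σ[y='r'](R)) → 1
  S → 4
  ρ[y/u](S) → 4
  ρ[b/e](ρ[y/u](S)) → 4
  π[y,b](ρ[b/e](ρ[y/u](S))) → 4
  (γ[y; COUNT(*)→b](σ[y='r'](R)) − π[y,b](ρ[b/e](ρ[y/u](S)))) → 1
E2 stepwise |·|:
  R → 4
  σ[y='r'](R) → 1
  γ[y; COUNT(*)→b](σ[y='r'](R)) → 1
  S → 4
  ρ[y/u](S) → 4
  ρ[b/e](ρ[y/u](S)) → 4
  π[y,b](ρ[b/e](ρ[y/u](S))) → 4
  (γ[y; COUNT(*)→b](σ[y='r'](R)) ∪ π[y,b](ρ[b/e](ρ[y/u](S)))) → 5

E1 result:
y | b
r | 1
E2 result:
y | b
p | 1
r | 1
r | 8
s | 6
t | 3
Witness: ('t', 3) appears 0× in E1 but 1× in E2.

no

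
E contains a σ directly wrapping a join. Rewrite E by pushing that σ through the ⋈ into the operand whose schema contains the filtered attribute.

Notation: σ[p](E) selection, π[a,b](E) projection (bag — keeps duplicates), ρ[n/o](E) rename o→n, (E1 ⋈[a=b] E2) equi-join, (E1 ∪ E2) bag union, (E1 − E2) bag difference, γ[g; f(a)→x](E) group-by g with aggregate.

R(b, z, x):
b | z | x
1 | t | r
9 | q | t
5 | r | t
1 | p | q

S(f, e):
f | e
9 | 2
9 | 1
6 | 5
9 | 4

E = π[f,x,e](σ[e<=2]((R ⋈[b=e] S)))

σ filters on e, owned by the right side.
E' = π[f,x,e]((R ⋈[b=e] σ[e<=2](S)))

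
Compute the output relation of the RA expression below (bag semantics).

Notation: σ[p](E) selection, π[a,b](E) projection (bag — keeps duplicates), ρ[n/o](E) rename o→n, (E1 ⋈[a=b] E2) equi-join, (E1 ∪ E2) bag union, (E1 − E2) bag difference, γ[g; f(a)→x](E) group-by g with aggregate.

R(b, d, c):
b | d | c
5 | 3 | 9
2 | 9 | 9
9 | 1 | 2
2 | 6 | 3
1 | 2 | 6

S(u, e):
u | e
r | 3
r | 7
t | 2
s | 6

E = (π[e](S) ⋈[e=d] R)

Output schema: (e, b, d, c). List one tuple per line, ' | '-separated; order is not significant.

Subexpression sizes:
  S → 4
  π[e](S) → 4
  R → 5
  (π[e](S) ⋈[e=d] R) → 3

== RESULT ==
e | b | d | c
2 | 1 | 2 | 6
3 | 5 | 3 | 9
6 | 2 | 6 | 3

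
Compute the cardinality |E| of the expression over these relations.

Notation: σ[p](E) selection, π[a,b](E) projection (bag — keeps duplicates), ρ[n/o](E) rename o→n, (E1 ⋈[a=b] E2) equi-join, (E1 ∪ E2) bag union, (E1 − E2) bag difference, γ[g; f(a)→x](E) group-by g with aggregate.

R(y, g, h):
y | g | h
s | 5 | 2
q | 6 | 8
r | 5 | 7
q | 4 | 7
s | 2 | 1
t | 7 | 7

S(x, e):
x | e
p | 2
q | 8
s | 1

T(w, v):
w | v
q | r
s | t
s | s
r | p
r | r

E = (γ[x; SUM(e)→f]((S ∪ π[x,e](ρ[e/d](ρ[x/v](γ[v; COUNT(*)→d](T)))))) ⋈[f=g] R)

Per-node cardinality:
  S → 3
  T → 5
  γ[v; COUNT(*)→d](T) → 4
  ρ[x/v](γ[v; COUNT(*)→d](T)) → 4
  ρ[e/d](ρ[x/v](γ[v; COUNT(*)→d](T))) → 4
  π[x,e](ρ[e/d](ρ[x/v](γ[v; COUNT(*)→d](T)))) → 4
  (S ∪ π[x,e](ρ[e/d](ρ[x/v](γ[v; COUNT(*)→d](T))))) → 7
  γ[x; SUM(e)→f]((S ∪ π[x,e](ρ[e/d](ρ[x/v](γ[v; COUNT(*)→d](T)))))) → 5
  R → 6
  (γ[x; SUM(e)→f]((S ∪ π[x,e](ρ[e/d](ρ[x/v](γ[v; COUNT(*)→d](T)))))) ⋈[f=g] R) → 2

|E| = 2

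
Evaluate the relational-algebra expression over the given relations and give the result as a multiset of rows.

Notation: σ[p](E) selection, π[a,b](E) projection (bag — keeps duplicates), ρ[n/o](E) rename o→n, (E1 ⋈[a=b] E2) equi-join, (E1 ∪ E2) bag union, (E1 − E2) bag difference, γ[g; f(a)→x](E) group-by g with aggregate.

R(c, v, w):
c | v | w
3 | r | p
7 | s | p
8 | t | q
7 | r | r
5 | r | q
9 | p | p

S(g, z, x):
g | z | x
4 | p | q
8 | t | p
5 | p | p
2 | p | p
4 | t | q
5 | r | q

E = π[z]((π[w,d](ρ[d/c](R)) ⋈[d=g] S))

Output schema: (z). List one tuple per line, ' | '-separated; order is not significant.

Subexpression sizes:
  R → 6
  ρ[d/c](R) → 6
  π[w,d](ρ[d/c](R)) → 6
  S → 6
  (π[w,d](ρ[d/c](R)) ⋈[d=g] S) → 3
  π[z]((π[w,d](ρ[d/c](R)) ⋈[d=g] S)) → 3

== RESULT ==
z
p
r
t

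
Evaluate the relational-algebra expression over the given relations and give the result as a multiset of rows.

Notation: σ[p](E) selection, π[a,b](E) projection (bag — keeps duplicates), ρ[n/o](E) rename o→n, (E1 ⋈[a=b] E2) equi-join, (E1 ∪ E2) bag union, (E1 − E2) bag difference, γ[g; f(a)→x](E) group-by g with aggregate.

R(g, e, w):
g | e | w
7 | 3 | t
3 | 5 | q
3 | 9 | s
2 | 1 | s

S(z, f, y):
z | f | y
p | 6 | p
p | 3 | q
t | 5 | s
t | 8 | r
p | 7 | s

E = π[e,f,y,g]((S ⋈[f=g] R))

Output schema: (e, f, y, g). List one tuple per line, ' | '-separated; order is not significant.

Stepwise |·|:
  S → 5
  R → 4
  (S ⋈[f=g] R) → 3
  π[e,f,y,g]((S ⋈[f=g] R)) → 3

== RESULT ==
e | f | y | g
3 | 7 | s | 7
5 | 3 | q | 3
9 | 3 | q | 3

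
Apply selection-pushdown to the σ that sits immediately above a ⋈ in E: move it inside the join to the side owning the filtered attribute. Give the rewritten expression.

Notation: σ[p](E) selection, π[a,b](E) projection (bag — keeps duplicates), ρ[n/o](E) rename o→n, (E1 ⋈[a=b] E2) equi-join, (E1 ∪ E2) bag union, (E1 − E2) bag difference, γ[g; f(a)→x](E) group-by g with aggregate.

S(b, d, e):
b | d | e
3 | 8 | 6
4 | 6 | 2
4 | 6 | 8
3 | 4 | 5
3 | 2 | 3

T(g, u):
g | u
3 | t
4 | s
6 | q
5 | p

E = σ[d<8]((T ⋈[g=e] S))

σ filters on d, owned by the right side.
E' = (T ⋈[g=e] σ[d<8](S))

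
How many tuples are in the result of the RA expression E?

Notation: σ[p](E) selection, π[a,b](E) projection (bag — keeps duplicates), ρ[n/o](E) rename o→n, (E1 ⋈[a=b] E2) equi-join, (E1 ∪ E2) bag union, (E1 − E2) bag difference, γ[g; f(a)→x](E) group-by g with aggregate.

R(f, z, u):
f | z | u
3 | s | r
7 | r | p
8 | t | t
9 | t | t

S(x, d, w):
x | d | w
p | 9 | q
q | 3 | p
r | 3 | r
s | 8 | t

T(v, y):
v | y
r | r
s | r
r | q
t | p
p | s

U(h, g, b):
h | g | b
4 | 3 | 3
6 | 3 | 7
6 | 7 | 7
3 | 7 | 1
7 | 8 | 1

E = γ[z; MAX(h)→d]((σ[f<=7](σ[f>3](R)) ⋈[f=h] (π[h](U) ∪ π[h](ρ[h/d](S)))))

Per-node cardinality:
  R → 4
  σ[f>3](R) → 3
  σ[f<=7](σ[f>3](R)) → 1
  U → 5
  π[h](U) → 5
  S → 4
  ρ[h/d](S) → 4
  π[h](ρ[h/d](S)) → 4
  (π[h](U) ∪ π[h](ρ[h/d](S))) → 9
  (σ[f<=7](σ[f>3](R)) ⋈[f=h] (π[h](U) ∪ π[h](ρ[h/d](S)))) → 1
  γ[z; MAX(h)→d]((σ[f<=7](σ[f>3](R)) ⋈[f=h] (π[h](U) ∪ π[h](ρ[h/d](S))))) → 1

|E| = 1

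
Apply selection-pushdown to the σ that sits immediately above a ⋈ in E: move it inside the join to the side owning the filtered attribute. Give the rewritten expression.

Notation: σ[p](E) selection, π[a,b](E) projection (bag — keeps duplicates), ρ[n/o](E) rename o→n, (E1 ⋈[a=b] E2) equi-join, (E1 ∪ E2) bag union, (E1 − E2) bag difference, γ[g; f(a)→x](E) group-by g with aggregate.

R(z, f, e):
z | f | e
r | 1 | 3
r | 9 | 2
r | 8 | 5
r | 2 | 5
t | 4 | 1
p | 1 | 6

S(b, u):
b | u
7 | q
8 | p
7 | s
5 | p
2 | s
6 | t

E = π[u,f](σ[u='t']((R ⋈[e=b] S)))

σ filters on u, owned by the right side.
E' = π[u,f]((R ⋈[e=b] σ[u='t'](S)))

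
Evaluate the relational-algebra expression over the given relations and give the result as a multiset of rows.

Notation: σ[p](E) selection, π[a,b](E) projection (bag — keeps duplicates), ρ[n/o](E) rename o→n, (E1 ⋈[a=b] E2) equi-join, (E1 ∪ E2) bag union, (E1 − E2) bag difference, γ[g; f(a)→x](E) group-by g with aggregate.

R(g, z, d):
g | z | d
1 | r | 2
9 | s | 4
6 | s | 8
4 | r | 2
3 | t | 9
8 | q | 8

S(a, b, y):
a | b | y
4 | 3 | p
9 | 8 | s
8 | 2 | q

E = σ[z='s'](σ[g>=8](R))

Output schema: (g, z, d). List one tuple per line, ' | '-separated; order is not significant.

Per-node cardinality:
  R → 6
  σ[g>=8](R) → 2
  σ[z='s'](σ[g>=8](R)) → 1

== RESULT ==
g | z | d
9 | s | 4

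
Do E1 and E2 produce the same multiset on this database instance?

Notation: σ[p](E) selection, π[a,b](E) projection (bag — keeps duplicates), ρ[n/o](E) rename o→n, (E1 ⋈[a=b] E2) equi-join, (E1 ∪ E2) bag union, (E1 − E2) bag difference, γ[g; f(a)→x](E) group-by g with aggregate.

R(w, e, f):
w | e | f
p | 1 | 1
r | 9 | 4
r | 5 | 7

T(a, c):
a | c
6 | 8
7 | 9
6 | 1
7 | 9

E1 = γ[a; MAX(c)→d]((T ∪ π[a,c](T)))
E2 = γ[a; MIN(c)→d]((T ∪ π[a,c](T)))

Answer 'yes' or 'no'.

E1 stepwise |·|:
  T → 4
  T → 4
  π[a,c](T) → 4
  (T ∪ π[a,c](T)) → 8
  γ[a; MAX(c)→d]((T ∪ π[a,c](T))) → 2
E2 stepwise |·|:
  T → 4
  T → 4
  π[a,c](T) → 4
  (T ∪ π[a,c](T)) → 8
  γ[a; MIN(c)→d]((T ∪ π[a,c](T))) → 2

E1 result:
a | d
6 | 8
7 | 9
E2 result:
a | d
6 | 1
7 | 9
Witness: (6, 1) appears 0× in E1 but 1× in E2.

no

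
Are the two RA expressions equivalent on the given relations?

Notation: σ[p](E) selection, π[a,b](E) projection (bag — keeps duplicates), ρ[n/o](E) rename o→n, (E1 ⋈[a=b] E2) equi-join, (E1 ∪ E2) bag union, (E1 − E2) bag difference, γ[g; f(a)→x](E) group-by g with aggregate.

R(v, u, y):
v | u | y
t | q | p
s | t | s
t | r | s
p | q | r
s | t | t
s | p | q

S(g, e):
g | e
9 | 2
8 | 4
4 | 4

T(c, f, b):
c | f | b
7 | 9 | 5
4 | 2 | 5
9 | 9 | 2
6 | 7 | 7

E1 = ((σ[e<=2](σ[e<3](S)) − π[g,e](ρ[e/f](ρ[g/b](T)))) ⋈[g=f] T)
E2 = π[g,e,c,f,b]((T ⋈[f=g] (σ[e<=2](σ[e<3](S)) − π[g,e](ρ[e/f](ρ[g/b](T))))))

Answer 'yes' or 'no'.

E1 row counts bottom-up:
  S → 3
  σ[e<3](S) → 1
  σ[e<=2](σ[e<3](S)) → 1
  T → 4
  ρ[g/b](T) → 4
  ρ[e/f](ρ[g/b](T)) → 4
  π[g,e](ρ[e/f](ρ[g/b](T))) → 4
  (σ[e<=2](σ[e<3](S)) − π[g,e](ρ[e/f](ρ[g/b](T)))) → 1
  T → 4
  ((σ[e<=2](σ[e<3](S)) − π[g,e](ρ[e/f](ρ[g/b](T)))) ⋈[g=f] T) → 2
E2 row counts bottom-up:
  T → 4
  S → 3
  σ[e<3](S) → 1
  σ[e<=2](σ[e<3](S)) → 1
  T → 4
  ρ[g/b](T) → 4
  ρ[e/f](ρ[g/b](T)) → 4
  π[g,e](ρ[e/f](ρ[g/b](T))) → 4
  (σ[e<=2](σ[e<3](S)) − π[g,e](ρ[e/f](ρ[g/b](T)))) → 1
  (T ⋈[f=g] (σ[e<=2](σ[e<3](S)) − π[g,e](ρ[e/f](ρ[g/b](T))))) → 2
  π[g,e,c,f,b]((T ⋈[f=g] (σ[e<=2](σ[e<3](S)) − π[g,e](ρ[e/f](ρ[g/b](T)))))) → 2

E1 and E2 produce the same multiset:
g | e | c | f | b
9 | 2 | 7 | 9 | 5
9 | 2 | 9 | 9 | 2

yes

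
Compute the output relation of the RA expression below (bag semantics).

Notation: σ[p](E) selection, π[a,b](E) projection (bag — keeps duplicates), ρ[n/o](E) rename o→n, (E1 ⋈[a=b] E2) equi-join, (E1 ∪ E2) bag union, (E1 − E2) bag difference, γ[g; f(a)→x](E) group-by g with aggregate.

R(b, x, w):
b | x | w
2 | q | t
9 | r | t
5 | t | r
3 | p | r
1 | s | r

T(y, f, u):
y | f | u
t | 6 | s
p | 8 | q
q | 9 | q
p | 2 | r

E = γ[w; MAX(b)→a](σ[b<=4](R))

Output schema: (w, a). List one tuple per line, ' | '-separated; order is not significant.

Stepwise |·|:
  R → 5
  σ[b<=4](R) → 3
  γ[w; MAX(b)→a](σ[b<=4](R)) → 2

== RESULT ==
w | a
r | 3
t | 2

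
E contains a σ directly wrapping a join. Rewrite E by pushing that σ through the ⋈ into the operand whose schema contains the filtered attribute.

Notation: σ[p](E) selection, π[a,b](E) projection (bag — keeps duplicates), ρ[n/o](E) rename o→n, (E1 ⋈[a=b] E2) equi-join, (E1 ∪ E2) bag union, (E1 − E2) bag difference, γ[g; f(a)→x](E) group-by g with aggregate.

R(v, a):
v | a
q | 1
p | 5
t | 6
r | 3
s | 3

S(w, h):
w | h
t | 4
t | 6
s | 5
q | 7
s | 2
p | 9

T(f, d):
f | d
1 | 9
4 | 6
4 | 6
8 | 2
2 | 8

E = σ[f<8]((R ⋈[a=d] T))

σ filters on f, owned by the right side.
E' = (R ⋈[a=d] σ[f<8](T))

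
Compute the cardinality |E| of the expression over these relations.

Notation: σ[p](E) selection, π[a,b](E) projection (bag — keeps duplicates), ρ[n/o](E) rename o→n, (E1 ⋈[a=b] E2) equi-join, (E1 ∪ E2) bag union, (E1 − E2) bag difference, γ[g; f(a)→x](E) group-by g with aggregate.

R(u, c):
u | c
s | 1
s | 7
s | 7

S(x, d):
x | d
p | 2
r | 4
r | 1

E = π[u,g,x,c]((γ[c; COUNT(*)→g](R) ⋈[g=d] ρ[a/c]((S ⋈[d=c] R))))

Row counts bottom-up:
  R → 3
  γ[c; COUNT(*)→g](R) → 2
  S → 3
  R → 3
  (S ⋈[d=c] R) → 1
  ρ[a/c]((S ⋈[d=c] R)) → 1
  (γ[c; COUNT(*)→g](R) ⋈[g=d] ρ[a/c]((S ⋈[d=c] R))) → 1
  π[u,g,x,c]((γ[c; COUNT(*)→g](R) ⋈[g=d] ρ[a/c]((S ⋈[d=c] R)))) → 1

|E| = 1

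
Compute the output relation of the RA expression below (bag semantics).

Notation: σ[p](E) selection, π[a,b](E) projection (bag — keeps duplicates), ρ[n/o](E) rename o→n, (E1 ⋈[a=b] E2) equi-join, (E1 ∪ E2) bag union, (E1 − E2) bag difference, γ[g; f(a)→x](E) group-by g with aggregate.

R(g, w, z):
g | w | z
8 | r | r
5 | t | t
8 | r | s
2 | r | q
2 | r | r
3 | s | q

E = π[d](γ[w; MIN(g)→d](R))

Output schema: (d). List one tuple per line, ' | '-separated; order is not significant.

Subexpression sizes:
  R → 6
  γ[w; MIN(g)→d](R) → 3
  π[d](γ[w; MIN(g)→d](R)) → 3

== RESULT ==
d
2
3
5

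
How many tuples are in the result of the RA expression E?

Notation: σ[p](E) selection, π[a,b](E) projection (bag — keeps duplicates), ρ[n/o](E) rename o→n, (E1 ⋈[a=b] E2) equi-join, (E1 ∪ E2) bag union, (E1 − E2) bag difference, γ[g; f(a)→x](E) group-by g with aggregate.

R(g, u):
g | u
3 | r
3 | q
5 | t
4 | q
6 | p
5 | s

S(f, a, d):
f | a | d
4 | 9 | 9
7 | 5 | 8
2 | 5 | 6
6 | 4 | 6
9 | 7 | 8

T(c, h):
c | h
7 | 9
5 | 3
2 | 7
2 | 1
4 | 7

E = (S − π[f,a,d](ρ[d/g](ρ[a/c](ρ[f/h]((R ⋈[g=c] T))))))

Stepwise |·|:
  S → 5
  R → 6
  T → 5
  (R ⋈[g=c] T) → 3
  ρ[f/h]((R ⋈[g=c] T)) → 3
  ρ[a/c](ρ[f/h]((R ⋈[g=c] T))) → 3
  ρ[d/g](ρ[a/c](ρ[f/h]((R ⋈[g=c] T)))) → 3
  π[f,a,d](ρ[d/g](ρ[a/c](ρ[f/h]((R ⋈[g=c] T))))) → 3
  (S − π[f,a,d](ρ[d/g](ρ[a/c](ρ[f/h]((R ⋈[g=c] T)))))) → 5

|E| = 5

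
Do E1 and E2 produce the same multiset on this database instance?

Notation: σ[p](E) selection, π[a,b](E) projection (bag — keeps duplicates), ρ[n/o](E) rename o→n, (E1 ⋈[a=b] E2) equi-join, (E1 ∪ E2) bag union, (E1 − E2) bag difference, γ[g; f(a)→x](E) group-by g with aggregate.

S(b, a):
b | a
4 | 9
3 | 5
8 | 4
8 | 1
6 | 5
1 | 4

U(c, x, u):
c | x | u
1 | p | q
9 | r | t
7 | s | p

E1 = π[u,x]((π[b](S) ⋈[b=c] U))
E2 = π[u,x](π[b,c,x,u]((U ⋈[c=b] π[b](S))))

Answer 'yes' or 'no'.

E1 row counts bottom-up:
  S → 6
  π[b](S) → 6
  U → 3
  (π[b](S) ⋈[b=c] U) → 1
  π[u,x]((π[b](S) ⋈[b=c] U)) → 1
E2 row counts bottom-up:
  U → 3
  S → 6
  π[b](S) → 6
  (U ⋈[c=b] π[b](S)) → 1
  π[b,c,x,u]((U ⋈[c=b] π[b](S))) → 1
  π[u,x](π[b,c,x,u]((U ⋈[c=b] π[b](S)))) → 1

E1 and E2 produce the same multiset:
u | x
q | p

yes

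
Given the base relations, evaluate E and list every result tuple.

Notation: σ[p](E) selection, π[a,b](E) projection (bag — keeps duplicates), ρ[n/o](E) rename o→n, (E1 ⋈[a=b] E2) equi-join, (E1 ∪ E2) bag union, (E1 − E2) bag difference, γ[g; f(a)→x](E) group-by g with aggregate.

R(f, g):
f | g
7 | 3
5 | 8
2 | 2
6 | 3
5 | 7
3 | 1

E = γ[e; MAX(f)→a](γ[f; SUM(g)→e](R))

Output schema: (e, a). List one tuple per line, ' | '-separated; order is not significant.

Per-node cardinality:
  R → 6
  γ[f; SUM(g)→e](R) → 5
  γ[e; MAX(f)→a](γ[f; SUM(g)→e](R)) → 4

== RESULT ==
e | a
1 | 3
2 | 2
3 | 7
15 | 5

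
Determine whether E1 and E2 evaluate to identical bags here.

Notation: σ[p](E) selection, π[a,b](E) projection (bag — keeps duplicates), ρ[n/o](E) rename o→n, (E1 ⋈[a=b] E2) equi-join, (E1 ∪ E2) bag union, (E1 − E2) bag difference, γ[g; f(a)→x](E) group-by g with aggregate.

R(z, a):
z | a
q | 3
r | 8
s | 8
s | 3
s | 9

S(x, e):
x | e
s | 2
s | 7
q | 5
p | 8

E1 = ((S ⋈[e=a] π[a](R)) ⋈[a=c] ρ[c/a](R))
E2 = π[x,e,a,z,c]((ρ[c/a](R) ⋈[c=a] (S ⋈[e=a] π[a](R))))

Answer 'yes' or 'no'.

E1 stepwise |·|:
  S → 4
  R → 5
  π[a](R) → 5
  (S ⋈[e=a] π[a](R)) → 2
  R → 5
  ρ[c/a](R) → 5
  ((S ⋈[e=a] π[a](R)) ⋈[a=c] ρ[c/a](R)) → 4
E2 stepwise |·|:
  R → 5
  ρ[c/a](R) → 5
  S → 4
  R → 5
  π[a](R) → 5
  (S ⋈[e=a] π[a](R)) → 2
  (ρ[c/a](R) ⋈[c=a] (S ⋈[e=a] π[a](R))) → 4
  π[x,e,a,z,c]((ρ[c/a](R) ⋈[c=a] (S ⋈[e=a] π[a](R)))) → 4

E1 and E2 produce the same multiset:
x | e | a | z | c
p | 8 | 8 | r | 8
p | 8 | 8 | r | 8
p | 8 | 8 | s | 8
p | 8 | 8 | s | 8

yes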